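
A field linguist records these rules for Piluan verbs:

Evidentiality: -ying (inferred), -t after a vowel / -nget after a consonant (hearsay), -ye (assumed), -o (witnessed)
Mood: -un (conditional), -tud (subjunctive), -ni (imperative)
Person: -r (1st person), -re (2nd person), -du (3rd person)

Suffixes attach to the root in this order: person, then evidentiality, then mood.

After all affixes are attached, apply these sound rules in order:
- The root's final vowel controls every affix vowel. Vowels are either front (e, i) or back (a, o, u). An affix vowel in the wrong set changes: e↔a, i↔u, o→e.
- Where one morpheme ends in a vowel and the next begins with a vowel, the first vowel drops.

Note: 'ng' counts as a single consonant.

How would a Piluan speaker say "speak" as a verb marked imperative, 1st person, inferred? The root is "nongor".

nongorryungnu

Attach person 1st person -r → nongorr.
Attach evidentiality inferred -ying → nongorrying.
Attach mood imperative -ni → nongorryingni.
Apply vowel harmony: nongorryingni → nongorryungnu.
Vowel deletion: no change.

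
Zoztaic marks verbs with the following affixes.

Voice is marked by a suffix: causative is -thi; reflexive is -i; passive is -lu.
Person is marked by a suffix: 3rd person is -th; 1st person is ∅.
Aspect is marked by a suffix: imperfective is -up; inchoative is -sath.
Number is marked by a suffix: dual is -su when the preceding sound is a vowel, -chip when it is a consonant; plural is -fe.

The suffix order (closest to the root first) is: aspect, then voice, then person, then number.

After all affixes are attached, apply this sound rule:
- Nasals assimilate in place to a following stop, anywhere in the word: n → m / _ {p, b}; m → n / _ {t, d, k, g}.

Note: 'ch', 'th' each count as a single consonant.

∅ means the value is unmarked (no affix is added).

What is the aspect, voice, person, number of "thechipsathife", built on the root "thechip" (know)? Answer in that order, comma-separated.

Segment: thechip-sath-i-fe.
aspect: -sath → inchoative.
voice: -i → reflexive.
person: ∅ → 1st person.
number: -fe → plural.

inchoative, reflexive, 1st person, plural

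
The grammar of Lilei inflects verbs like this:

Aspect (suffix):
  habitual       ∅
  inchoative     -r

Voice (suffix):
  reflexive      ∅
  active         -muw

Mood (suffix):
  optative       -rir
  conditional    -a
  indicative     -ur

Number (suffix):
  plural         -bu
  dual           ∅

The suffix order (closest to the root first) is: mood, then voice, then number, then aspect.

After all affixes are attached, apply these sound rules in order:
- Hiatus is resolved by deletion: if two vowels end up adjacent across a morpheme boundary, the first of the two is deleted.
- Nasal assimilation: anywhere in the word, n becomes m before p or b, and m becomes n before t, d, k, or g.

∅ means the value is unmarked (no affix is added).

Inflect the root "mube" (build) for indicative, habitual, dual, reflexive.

Attach mood indicative -ur → mubeur.
voice = reflexive: zero marking, form stays mubeur.
number = dual: zero marking, form stays mubeur.
aspect = habitual: zero marking, form stays mubeur.
Apply vowel deletion: mubeur → mubur.
Nasal assimilation: no change.

mubur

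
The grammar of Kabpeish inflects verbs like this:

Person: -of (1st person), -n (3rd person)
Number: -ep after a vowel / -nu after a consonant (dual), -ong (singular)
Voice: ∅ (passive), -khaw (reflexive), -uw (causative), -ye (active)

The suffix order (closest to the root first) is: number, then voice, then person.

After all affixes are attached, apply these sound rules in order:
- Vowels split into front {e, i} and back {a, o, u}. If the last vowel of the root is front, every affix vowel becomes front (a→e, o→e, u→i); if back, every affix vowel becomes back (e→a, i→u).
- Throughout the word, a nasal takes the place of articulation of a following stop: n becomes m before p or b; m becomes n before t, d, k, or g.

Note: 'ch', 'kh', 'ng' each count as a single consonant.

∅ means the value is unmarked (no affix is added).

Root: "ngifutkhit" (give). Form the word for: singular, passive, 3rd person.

Attach number singular -ong → ngifutkhitong.
voice = passive: zero marking, form stays ngifutkhitong.
Attach person 3rd person -n → ngifutkhitongn.
Apply vowel harmony: ngifutkhitongn → ngifutkhitengn.
Nasal assimilation: no change.

ngifutkhitengn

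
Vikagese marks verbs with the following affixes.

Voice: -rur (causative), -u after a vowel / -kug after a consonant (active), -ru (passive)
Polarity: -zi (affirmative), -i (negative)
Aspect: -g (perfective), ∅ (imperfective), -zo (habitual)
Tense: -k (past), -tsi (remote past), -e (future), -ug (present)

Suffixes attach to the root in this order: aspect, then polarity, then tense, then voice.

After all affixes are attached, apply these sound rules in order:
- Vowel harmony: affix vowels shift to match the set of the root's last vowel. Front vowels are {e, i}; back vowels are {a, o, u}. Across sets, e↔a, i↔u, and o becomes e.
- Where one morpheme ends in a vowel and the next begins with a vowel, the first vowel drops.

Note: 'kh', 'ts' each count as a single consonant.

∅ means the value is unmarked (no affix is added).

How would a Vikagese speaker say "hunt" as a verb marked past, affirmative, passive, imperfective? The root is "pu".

puzukru

aspect = imperfective: zero marking, form stays pu.
Attach polarity affirmative -zi → puzi.
Attach tense past -k → puzik.
Attach voice passive -ru → puzikru.
Apply vowel harmony: puzikru → puzukru.
Vowel deletion: no change.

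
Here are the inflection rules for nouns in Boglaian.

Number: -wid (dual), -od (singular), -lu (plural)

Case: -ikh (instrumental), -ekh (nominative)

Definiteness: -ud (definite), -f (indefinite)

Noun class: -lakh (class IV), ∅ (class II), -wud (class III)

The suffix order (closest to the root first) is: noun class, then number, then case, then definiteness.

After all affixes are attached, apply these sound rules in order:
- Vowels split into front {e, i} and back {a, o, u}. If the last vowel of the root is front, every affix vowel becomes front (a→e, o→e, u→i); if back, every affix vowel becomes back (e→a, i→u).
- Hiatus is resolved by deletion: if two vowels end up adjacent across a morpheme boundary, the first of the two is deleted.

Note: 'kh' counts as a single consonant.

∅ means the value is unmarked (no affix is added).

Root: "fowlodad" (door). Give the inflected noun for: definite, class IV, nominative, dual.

fowlodadlakhwudakhud

Attach noun class class IV -lakh → fowlodadlakh.
Attach number dual -wid → fowlodadlakhwid.
Attach case nominative -ekh → fowlodadlakhwidekh.
Attach definiteness definite -ud → fowlodadlakhwidekhud.
Apply vowel harmony: fowlodadlakhwidekhud → fowlodadlakhwudakhud.
Vowel deletion: no change.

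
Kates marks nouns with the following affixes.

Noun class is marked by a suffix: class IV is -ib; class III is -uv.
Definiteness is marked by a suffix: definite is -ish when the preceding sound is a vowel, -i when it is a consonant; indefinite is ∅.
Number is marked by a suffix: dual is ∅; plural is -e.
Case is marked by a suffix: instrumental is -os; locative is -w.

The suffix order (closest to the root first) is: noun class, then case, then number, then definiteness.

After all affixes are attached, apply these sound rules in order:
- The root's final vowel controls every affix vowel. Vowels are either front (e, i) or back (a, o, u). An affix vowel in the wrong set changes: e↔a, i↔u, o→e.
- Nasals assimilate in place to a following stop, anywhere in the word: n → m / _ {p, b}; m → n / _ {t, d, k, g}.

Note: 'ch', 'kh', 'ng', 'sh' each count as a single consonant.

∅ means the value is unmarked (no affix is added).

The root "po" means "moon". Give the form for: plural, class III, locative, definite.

Attach noun class class III -uv → pouv.
Attach case locative -w → pouvw.
Attach number plural -e → pouvwe.
Attach definiteness definite -ish (after vowel 'e') → pouvweish.
Apply vowel harmony: pouvweish → pouvwaush.
Nasal assimilation: no change.

pouvwaush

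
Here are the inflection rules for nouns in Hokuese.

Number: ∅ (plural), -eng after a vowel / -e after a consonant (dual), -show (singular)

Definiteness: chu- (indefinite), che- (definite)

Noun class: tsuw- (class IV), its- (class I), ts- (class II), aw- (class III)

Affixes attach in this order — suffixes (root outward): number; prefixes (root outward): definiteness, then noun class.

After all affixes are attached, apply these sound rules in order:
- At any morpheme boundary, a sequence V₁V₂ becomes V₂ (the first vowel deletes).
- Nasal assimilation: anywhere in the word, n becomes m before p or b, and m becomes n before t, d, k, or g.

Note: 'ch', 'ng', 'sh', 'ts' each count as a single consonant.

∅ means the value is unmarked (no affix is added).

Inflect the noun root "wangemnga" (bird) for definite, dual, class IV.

Attach number dual -eng (after vowel 'a') → wangemngaeng.
Attach definiteness definite che- → chewangemngaeng.
Attach noun class class IV tsuw- → tsuwchewangemngaeng.
Apply vowel deletion: tsuwchewangemngaeng → tsuwchewangemngeng.
Nasal assimilation: no change.

tsuwchewangemngeng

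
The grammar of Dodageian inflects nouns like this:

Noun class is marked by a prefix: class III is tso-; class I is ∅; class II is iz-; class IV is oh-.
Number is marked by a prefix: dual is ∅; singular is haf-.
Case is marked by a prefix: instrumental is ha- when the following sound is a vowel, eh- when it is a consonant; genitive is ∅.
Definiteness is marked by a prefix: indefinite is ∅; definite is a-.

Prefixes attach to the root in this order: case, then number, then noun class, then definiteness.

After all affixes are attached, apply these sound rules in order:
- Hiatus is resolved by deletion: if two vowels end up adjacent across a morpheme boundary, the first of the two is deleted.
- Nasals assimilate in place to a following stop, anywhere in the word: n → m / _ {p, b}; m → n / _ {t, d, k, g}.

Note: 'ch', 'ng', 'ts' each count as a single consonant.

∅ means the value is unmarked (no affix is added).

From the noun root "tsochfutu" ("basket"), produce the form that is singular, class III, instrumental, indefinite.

Attach case instrumental eh- (before consonant 'ts') → ehtsochfutu.
Attach number singular haf- → hafehtsochfutu.
Attach noun class class III tso- → tsohafehtsochfutu.
definiteness = indefinite: zero marking, form stays tsohafehtsochfutu.
Vowel deletion: no change.
Nasal assimilation: no change.

tsohafehtsochfutu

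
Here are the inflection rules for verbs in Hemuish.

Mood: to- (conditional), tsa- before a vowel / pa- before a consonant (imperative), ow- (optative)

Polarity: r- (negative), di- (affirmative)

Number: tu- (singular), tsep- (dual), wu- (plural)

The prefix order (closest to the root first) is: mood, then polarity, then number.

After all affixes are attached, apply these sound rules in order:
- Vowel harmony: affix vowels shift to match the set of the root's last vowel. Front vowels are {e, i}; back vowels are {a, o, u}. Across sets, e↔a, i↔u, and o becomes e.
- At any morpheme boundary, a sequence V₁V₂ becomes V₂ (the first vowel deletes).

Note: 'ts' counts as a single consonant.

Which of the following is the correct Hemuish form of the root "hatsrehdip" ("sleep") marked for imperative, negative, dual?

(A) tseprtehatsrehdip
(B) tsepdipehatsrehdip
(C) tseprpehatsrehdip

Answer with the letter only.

C

Attach mood imperative pa- (before consonant 'h') → pahatsrehdip.
Attach polarity negative r- → rpahatsrehdip.
Attach number dual tsep- → tseprpahatsrehdip.
Apply vowel harmony: tseprpahatsrehdip → tseprpehatsrehdip.
Vowel deletion: no change.
So the correct form is tseprpehatsrehdip, option (C).
(B) tsepdipehatsrehdip is wrong: it uses affirmative instead of negative for polarity.
(A) tseprtehatsrehdip is wrong: it uses conditional instead of imperative for mood.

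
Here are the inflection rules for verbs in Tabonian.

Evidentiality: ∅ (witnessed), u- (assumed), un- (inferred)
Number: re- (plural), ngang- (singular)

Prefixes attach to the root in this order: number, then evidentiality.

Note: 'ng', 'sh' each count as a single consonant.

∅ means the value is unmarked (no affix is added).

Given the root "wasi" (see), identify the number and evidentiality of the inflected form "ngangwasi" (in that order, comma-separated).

Segment: ngang-wasi.
number: ngang- → singular.
evidentiality: ∅ → witnessed.

singular, witnessed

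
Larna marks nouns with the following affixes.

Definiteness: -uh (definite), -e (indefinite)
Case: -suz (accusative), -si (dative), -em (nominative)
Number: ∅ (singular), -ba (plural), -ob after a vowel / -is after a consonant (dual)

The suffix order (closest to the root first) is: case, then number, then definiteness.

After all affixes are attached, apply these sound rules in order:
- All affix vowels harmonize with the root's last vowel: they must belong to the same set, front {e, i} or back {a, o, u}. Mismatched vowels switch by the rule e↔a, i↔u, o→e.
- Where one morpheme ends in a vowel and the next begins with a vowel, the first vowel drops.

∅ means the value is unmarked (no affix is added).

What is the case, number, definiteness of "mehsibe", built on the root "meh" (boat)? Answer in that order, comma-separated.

Segment: meh-si-ba-e.
case: -si → dative.
number: -ba → plural.
definiteness: -e → indefinite.

dative, plural, indefinite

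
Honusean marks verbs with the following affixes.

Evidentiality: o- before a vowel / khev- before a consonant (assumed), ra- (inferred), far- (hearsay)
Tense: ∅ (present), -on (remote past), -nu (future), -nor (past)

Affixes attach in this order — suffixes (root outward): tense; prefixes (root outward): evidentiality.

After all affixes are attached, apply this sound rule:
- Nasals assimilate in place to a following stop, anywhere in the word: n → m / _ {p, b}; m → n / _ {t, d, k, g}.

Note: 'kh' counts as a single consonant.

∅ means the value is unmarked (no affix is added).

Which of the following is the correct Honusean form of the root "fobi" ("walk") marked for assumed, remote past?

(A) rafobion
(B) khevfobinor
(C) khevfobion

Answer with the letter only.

C

Attach evidentiality assumed khev- (before consonant 'f') → khevfobi.
Attach tense remote past -on → khevfobion.
Nasal assimilation: no change.
So the correct form is khevfobion, option (C).
(A) rafobion is wrong: it uses inferred instead of assumed for evidentiality.
(B) khevfobinor is wrong: it uses past instead of remote past for tense.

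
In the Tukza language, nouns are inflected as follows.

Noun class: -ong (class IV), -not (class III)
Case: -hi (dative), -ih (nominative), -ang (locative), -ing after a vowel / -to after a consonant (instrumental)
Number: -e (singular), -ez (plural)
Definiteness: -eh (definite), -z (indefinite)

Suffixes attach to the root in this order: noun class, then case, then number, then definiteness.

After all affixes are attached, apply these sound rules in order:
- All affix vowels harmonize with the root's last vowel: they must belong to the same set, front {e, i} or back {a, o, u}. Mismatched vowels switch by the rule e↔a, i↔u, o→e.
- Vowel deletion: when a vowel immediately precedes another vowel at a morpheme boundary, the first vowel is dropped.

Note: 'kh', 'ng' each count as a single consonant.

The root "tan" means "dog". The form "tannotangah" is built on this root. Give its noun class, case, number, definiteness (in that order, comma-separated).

class III, locative, singular, definite

Segment: tan-not-ang-e-eh.
noun class: -not → class III.
case: -ang → locative.
number: -e → singular.
definiteness: -eh → definite.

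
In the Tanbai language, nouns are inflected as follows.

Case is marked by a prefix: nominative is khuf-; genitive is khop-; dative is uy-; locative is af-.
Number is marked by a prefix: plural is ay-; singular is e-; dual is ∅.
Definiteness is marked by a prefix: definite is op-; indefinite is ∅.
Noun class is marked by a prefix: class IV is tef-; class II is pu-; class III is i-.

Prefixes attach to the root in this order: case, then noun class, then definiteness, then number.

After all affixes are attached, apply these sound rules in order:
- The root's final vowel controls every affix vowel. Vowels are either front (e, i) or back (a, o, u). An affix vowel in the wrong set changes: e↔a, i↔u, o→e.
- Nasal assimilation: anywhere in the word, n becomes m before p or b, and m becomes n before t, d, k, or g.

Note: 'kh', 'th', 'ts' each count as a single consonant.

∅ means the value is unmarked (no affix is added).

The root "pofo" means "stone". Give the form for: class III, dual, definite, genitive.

opukhoppofo

Attach case genitive khop- → khoppofo.
Attach noun class class III i- → ikhoppofo.
Attach definiteness definite op- → opikhoppofo.
number = dual: zero marking, form stays opikhoppofo.
Apply vowel harmony: opikhoppofo → opukhoppofo.
Nasal assimilation: no change.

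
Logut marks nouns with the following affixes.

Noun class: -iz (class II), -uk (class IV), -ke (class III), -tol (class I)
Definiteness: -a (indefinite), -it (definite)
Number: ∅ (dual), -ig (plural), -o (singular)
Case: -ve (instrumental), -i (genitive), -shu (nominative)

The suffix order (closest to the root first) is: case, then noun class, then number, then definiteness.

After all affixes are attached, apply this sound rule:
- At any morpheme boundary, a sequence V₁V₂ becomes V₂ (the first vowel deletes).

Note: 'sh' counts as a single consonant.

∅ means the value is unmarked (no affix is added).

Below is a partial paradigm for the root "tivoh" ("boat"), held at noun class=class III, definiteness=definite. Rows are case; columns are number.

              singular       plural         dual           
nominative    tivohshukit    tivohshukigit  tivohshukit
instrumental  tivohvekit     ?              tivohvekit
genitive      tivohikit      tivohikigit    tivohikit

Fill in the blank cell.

tivohvekigit

Attach case instrumental -ve → tivohve.
Attach noun class class III -ke → tivohveke.
Attach number plural -ig → tivohvekeig.
Attach definiteness definite -it → tivohvekeigit.
Apply vowel deletion: tivohvekeigit → tivohvekigit.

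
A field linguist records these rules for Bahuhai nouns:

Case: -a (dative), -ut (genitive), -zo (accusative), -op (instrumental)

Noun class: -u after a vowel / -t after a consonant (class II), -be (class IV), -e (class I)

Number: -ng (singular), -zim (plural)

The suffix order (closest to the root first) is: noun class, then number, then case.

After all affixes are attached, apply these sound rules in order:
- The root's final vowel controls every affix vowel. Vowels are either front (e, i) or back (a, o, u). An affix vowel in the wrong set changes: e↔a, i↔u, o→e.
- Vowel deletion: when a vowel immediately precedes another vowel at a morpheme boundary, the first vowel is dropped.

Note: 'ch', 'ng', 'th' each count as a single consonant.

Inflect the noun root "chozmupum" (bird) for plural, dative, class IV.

Attach noun class class IV -be → chozmupumbe.
Attach number plural -zim → chozmupumbezim.
Attach case dative -a → chozmupumbezima.
Apply vowel harmony: chozmupumbezima → chozmupumbazuma.
Vowel deletion: no change.

chozmupumbazuma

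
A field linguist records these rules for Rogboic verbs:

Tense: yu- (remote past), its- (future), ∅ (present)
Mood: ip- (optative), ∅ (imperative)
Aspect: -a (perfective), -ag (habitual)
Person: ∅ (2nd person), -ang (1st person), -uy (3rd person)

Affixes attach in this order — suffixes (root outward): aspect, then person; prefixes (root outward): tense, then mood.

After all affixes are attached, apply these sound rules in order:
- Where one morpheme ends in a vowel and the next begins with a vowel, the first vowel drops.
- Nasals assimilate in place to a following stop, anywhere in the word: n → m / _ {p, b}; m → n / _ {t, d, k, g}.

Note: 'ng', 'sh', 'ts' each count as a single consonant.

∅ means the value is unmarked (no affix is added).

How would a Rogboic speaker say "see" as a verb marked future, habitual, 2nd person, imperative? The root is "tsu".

Attach aspect habitual -ag → tsuag.
person = 2nd person: zero marking, form stays tsuag.
Attach tense future its- → itstsuag.
mood = imperative: zero marking, form stays itstsuag.
Apply vowel deletion: itstsuag → itstsag.
Nasal assimilation: no change.

itstsag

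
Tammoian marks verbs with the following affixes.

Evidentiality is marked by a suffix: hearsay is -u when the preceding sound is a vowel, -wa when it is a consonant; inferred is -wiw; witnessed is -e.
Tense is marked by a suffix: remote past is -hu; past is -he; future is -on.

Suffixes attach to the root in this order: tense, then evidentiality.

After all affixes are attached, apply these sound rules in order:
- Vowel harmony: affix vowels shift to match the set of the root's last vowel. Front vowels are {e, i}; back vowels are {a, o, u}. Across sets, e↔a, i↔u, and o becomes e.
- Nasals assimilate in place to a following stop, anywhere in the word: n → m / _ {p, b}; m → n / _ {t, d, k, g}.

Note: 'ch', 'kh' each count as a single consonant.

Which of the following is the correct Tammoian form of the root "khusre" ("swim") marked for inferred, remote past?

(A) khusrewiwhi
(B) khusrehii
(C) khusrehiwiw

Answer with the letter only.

C

Attach tense remote past -hu → khusrehu.
Attach evidentiality inferred -wiw → khusrehuwiw.
Apply vowel harmony: khusrehuwiw → khusrehiwiw.
Nasal assimilation: no change.
So the correct form is khusrehiwiw, option (C).
(B) khusrehii is wrong: it uses hearsay instead of inferred for evidentiality.
(A) khusrewiwhi is wrong: it has the affixes in the wrong order.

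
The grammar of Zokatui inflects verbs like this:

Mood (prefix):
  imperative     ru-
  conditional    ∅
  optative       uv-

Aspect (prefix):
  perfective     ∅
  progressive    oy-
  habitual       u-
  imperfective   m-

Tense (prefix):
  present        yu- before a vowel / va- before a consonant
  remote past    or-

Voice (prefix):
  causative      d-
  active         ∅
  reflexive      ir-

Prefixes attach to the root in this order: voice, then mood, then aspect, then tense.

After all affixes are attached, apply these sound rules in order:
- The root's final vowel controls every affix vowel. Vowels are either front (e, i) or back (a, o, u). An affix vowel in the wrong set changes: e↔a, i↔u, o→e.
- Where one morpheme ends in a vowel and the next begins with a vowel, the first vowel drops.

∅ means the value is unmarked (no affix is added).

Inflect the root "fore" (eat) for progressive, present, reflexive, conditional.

yeyirfore

Attach voice reflexive ir- → irfore.
mood = conditional: zero marking, form stays irfore.
Attach aspect progressive oy- → oyirfore.
Attach tense present yu- (before vowel 'o') → yuoyirfore.
Apply vowel harmony: yuoyirfore → yieyirfore.
Apply vowel deletion: yieyirfore → yeyirfore.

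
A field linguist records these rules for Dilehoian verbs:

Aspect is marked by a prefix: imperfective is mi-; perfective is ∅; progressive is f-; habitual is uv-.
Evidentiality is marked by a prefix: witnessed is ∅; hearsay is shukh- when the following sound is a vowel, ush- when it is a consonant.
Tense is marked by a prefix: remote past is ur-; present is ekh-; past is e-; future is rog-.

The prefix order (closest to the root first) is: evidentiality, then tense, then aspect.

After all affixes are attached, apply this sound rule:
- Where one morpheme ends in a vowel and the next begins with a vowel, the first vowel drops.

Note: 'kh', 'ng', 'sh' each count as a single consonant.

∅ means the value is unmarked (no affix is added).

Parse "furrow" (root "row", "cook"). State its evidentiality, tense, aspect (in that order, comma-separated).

Segment: f-ur-row.
evidentiality: ∅ → witnessed.
tense: ur- → remote past.
aspect: f- → progressive.

witnessed, remote past, progressive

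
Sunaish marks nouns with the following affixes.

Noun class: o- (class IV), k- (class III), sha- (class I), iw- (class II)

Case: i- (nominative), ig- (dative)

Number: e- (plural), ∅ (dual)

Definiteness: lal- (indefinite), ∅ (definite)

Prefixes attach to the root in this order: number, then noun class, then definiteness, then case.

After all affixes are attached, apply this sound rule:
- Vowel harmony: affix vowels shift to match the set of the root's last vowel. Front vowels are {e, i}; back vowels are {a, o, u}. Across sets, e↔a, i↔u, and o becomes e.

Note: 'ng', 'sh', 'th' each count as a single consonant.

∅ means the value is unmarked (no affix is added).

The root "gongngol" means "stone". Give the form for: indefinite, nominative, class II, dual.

ulaluwgongngol

number = dual: zero marking, form stays gongngol.
Attach noun class class II iw- → iwgongngol.
Attach definiteness indefinite lal- → laliwgongngol.
Attach case nominative i- → ilaliwgongngol.
Apply vowel harmony: ilaliwgongngol → ulaluwgongngol.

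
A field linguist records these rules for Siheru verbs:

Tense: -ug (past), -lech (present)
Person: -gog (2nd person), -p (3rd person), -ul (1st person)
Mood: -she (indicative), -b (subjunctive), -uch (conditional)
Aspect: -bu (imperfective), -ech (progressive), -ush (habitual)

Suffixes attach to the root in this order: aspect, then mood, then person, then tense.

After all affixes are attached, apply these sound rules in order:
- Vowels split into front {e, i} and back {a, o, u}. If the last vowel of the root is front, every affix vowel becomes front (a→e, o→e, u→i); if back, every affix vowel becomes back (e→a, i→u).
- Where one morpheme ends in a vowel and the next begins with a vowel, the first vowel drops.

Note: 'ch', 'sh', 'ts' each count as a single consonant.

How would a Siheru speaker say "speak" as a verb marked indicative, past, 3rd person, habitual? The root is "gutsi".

gutsishshepig

Attach aspect habitual -ush → gutsiush.
Attach mood indicative -she → gutsiushshe.
Attach person 3rd person -p → gutsiushshep.
Attach tense past -ug → gutsiushshepug.
Apply vowel harmony: gutsiushshepug → gutsiishshepig.
Apply vowel deletion: gutsiishshepig → gutsishshepig.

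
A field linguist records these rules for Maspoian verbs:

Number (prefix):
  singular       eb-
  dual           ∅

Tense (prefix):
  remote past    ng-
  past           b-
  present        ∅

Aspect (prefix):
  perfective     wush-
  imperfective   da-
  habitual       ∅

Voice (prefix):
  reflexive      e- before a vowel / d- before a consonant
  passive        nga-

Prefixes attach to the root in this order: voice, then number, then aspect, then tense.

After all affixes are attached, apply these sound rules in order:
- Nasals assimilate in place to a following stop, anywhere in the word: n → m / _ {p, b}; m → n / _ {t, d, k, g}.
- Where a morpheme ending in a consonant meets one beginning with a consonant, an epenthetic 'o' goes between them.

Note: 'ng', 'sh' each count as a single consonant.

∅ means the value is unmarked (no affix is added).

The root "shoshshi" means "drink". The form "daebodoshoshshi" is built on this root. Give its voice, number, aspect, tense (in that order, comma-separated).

Segment: da-eb-d-shoshshi.
voice: e/d- → reflexive.
number: eb- → singular.
aspect: da- → imperfective.
tense: ∅ → present.

reflexive, singular, imperfective, present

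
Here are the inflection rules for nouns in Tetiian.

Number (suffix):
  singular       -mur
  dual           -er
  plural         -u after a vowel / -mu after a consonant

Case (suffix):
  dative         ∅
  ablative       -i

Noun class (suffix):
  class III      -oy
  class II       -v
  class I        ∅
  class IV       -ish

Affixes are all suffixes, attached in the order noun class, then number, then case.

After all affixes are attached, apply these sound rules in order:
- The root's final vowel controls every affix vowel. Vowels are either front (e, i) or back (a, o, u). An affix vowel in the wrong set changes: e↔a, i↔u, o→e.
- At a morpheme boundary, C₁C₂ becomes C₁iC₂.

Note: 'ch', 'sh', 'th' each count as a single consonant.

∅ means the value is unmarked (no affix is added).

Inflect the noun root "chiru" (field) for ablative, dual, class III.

Attach noun class class III -oy → chiruoy.
Attach number dual -er → chiruoyer.
Attach case ablative -i → chiruoyeri.
Apply vowel harmony: chiruoyeri → chiruoyaru.
Epenthesis: no change.

chiruoyaru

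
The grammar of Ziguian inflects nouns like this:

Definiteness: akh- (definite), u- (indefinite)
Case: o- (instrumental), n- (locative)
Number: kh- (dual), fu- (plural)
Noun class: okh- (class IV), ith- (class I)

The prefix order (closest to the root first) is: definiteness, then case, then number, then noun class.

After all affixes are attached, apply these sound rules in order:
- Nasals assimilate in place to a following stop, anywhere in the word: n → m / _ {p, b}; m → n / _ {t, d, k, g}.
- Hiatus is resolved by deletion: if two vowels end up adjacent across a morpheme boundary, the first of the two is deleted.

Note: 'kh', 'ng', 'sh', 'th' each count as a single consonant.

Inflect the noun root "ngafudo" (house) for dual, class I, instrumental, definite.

Attach definiteness definite akh- → akhngafudo.
Attach case instrumental o- → oakhngafudo.
Attach number dual kh- → khoakhngafudo.
Attach noun class class I ith- → ithkhoakhngafudo.
Nasal assimilation: no change.
Apply vowel deletion: ithkhoakhngafudo → ithkhakhngafudo.

ithkhakhngafudo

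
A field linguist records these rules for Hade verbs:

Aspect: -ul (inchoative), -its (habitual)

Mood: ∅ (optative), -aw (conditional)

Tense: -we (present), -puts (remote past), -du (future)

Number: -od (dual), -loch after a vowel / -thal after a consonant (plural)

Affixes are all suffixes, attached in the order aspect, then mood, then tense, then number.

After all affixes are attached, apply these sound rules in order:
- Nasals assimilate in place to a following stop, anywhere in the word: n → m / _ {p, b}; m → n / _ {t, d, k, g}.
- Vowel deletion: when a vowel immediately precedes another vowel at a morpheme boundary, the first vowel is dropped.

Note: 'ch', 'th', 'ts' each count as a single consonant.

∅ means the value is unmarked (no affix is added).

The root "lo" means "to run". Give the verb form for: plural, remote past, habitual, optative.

Attach aspect habitual -its → loits.
mood = optative: zero marking, form stays loits.
Attach tense remote past -puts → loitsputs.
Attach number plural -thal (after consonant 'ts') → loitsputsthal.
Nasal assimilation: no change.
Apply vowel deletion: loitsputsthal → litsputsthal.

litsputsthal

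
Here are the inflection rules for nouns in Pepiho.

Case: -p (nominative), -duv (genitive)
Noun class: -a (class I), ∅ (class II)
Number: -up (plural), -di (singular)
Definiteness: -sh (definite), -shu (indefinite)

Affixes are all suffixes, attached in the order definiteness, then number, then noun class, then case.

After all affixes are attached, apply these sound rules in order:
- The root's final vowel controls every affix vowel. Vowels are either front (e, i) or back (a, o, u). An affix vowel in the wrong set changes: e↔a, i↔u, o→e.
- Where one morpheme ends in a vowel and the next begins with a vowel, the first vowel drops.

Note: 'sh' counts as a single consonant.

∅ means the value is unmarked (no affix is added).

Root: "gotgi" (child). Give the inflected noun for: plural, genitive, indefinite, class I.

gotgishipediv

Attach definiteness indefinite -shu → gotgishu.
Attach number plural -up → gotgishuup.
Attach noun class class I -a → gotgishuupa.
Attach case genitive -duv → gotgishuupaduv.
Apply vowel harmony: gotgishuupaduv → gotgishiipediv.
Apply vowel deletion: gotgishiipediv → gotgishipediv.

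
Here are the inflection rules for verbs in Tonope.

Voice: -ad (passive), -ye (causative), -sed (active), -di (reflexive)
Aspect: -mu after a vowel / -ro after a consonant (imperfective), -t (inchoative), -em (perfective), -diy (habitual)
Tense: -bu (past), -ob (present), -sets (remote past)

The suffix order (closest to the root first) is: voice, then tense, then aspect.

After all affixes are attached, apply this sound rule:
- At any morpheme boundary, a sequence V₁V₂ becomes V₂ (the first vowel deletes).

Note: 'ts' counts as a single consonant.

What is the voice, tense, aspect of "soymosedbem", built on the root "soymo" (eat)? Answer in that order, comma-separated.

active, past, perfective

Segment: soymo-sed-bu-em.
voice: -sed → active.
tense: -bu → past.
aspect: -em → perfective.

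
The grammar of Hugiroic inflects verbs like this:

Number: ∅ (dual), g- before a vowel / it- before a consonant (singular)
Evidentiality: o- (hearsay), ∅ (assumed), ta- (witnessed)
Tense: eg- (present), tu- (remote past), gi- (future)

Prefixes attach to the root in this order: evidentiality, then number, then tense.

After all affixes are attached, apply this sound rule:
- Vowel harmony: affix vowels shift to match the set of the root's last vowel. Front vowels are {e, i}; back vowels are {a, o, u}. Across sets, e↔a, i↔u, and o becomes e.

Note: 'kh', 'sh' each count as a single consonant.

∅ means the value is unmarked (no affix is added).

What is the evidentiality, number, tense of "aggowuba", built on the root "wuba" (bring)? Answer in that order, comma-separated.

Segment: eg-g-o-wuba.
evidentiality: o- → hearsay.
number: g/it- → singular.
tense: eg- → present.

hearsay, singular, present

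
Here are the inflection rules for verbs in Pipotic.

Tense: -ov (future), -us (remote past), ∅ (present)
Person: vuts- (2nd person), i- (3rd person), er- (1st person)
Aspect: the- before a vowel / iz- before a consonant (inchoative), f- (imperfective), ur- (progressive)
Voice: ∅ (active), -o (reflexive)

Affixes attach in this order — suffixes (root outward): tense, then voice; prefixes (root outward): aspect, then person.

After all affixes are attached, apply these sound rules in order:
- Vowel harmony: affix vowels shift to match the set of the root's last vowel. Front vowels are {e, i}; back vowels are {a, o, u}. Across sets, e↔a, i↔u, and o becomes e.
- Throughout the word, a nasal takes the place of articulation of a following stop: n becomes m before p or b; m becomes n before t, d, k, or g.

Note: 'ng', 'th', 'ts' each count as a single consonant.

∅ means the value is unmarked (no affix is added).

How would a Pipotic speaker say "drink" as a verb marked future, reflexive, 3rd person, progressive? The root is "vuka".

Attach tense future -ov → vukaov.
Attach voice reflexive -o → vukaovo.
Attach aspect progressive ur- → urvukaovo.
Attach person 3rd person i- → iurvukaovo.
Apply vowel harmony: iurvukaovo → uurvukaovo.
Nasal assimilation: no change.

uurvukaovo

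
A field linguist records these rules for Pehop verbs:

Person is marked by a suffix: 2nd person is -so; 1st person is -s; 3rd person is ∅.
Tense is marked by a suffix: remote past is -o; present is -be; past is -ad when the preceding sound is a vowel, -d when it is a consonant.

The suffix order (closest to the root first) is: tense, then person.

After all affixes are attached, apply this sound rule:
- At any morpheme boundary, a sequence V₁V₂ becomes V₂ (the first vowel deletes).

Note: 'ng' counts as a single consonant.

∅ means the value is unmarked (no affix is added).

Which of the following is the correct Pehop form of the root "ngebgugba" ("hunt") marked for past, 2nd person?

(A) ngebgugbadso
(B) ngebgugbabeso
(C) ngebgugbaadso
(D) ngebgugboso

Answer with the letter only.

A

Attach tense past -ad (after vowel 'a') → ngebgugbaad.
Attach person 2nd person -so → ngebgugbaadso.
Apply vowel deletion: ngebgugbaadso → ngebgugbadso.
So the correct form is ngebgugbadso, option (A).
(C) ngebgugbaadso is wrong: it fails to apply the sound rule(s).
(B) ngebgugbabeso is wrong: it uses present instead of past for tense.
(D) ngebgugboso is wrong: it uses remote past instead of past for tense.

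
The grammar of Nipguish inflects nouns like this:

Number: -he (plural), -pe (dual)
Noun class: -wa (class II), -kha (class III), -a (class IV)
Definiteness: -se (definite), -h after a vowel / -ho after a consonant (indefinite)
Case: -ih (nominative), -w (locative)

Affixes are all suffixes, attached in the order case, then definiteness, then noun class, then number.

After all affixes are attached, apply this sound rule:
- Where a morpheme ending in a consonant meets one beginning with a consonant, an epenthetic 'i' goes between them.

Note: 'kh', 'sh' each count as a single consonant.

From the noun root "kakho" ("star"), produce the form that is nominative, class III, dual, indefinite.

Attach case nominative -ih → kakhoih.
Attach definiteness indefinite -ho (after consonant 'h') → kakhoihho.
Attach noun class class III -kha → kakhoihhokha.
Attach number dual -pe → kakhoihhokhape.
Apply epenthesis: kakhoihhokhape → kakhoihihokhape.

kakhoihihokhape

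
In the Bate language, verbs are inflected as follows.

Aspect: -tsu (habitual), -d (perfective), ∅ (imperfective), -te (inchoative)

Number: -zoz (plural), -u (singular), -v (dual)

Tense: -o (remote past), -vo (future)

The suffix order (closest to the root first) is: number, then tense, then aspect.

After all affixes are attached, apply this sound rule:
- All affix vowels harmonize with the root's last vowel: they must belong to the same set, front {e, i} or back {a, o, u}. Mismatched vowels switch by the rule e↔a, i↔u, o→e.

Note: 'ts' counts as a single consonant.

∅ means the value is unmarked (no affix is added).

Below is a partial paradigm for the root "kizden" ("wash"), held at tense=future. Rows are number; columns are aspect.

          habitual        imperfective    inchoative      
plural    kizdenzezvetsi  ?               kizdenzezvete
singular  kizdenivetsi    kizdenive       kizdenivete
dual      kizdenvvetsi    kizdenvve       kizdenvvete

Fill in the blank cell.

Attach number plural -zoz → kizdenzoz.
Attach tense future -vo → kizdenzozvo.
aspect = imperfective: zero marking, form stays kizdenzozvo.
Apply vowel harmony: kizdenzozvo → kizdenzezve.

kizdenzezve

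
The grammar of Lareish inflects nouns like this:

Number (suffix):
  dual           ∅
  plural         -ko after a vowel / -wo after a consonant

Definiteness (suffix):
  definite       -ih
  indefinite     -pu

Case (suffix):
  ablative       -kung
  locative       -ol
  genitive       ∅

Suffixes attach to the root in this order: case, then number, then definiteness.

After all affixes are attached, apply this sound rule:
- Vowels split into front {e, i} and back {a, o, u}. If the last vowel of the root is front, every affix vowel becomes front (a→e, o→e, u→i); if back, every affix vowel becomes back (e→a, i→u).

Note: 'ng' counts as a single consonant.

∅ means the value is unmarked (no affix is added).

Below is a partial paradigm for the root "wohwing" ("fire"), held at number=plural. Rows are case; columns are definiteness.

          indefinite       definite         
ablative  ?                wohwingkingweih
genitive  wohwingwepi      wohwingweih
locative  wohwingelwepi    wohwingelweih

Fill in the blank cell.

wohwingkingwepi

Attach case ablative -kung → wohwingkung.
Attach number plural -wo (after consonant 'ng') → wohwingkungwo.
Attach definiteness indefinite -pu → wohwingkungwopu.
Apply vowel harmony: wohwingkungwopu → wohwingkingwepi.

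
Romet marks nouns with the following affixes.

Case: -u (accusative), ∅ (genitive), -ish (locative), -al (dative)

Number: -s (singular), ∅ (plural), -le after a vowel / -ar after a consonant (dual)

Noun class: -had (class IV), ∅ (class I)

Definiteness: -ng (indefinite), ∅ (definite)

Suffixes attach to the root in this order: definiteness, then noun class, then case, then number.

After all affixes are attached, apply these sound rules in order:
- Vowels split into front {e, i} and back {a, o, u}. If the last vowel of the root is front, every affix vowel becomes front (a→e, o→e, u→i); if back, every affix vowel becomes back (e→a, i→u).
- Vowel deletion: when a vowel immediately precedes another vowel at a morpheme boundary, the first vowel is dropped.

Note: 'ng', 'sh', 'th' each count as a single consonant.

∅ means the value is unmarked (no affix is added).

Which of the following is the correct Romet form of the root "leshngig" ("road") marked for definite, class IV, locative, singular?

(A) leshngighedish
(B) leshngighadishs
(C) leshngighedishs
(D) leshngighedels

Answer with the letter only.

C

definiteness = definite: zero marking, form stays leshngig.
Attach noun class class IV -had → leshngighad.
Attach case locative -ish → leshngighadish.
Attach number singular -s → leshngighadishs.
Apply vowel harmony: leshngighadishs → leshngighedishs.
Vowel deletion: no change.
So the correct form is leshngighedishs, option (C).
(A) leshngighedish is wrong: it uses plural instead of singular for number.
(D) leshngighedels is wrong: it uses dative instead of locative for case.
(B) leshngighadishs is wrong: it fails to apply the sound rule(s).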